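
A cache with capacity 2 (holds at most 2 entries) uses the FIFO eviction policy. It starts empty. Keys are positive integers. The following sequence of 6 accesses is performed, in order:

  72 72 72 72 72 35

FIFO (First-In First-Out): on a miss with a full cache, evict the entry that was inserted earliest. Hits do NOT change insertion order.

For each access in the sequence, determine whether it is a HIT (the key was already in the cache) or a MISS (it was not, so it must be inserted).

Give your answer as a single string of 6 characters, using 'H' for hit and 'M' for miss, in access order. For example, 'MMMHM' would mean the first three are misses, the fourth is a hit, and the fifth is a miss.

Answer: MHHHHM

Derivation:
FIFO simulation (capacity=2):
  1. access 72: MISS. Cache (old->new): [72]
  2. access 72: HIT. Cache (old->new): [72]
  3. access 72: HIT. Cache (old->new): [72]
  4. access 72: HIT. Cache (old->new): [72]
  5. access 72: HIT. Cache (old->new): [72]
  6. access 35: MISS. Cache (old->new): [72 35]
Total: 4 hits, 2 misses, 0 evictions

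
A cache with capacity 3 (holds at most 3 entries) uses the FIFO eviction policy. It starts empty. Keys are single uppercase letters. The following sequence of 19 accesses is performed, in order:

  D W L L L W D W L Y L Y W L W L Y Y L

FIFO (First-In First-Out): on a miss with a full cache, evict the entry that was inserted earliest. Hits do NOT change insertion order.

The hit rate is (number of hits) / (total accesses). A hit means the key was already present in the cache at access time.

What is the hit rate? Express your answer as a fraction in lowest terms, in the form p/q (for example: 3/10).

FIFO simulation (capacity=3):
  1. access D: MISS. Cache (old->new): [D]
  2. access W: MISS. Cache (old->new): [D W]
  3. access L: MISS. Cache (old->new): [D W L]
  4. access L: HIT. Cache (old->new): [D W L]
  5. access L: HIT. Cache (old->new): [D W L]
  6. access W: HIT. Cache (old->new): [D W L]
  7. access D: HIT. Cache (old->new): [D W L]
  8. access W: HIT. Cache (old->new): [D W L]
  9. access L: HIT. Cache (old->new): [D W L]
  10. access Y: MISS, evict D. Cache (old->new): [W L Y]
  11. access L: HIT. Cache (old->new): [W L Y]
  12. access Y: HIT. Cache (old->new): [W L Y]
  13. access W: HIT. Cache (old->new): [W L Y]
  14. access L: HIT. Cache (old->new): [W L Y]
  15. access W: HIT. Cache (old->new): [W L Y]
  16. access L: HIT. Cache (old->new): [W L Y]
  17. access Y: HIT. Cache (old->new): [W L Y]
  18. access Y: HIT. Cache (old->new): [W L Y]
  19. access L: HIT. Cache (old->new): [W L Y]
Total: 15 hits, 4 misses, 1 evictions

Hit rate = 15/19

Answer: 15/19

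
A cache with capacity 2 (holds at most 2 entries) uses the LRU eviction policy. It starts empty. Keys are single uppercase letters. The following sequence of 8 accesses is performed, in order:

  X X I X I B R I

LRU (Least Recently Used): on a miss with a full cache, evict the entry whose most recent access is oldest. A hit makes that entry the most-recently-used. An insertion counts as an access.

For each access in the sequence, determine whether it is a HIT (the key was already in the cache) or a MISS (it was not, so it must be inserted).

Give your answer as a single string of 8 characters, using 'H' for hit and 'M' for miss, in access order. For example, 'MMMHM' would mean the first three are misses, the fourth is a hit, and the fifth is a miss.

Answer: MHMHHMMM

Derivation:
LRU simulation (capacity=2):
  1. access X: MISS. Cache (LRU->MRU): [X]
  2. access X: HIT. Cache (LRU->MRU): [X]
  3. access I: MISS. Cache (LRU->MRU): [X I]
  4. access X: HIT. Cache (LRU->MRU): [I X]
  5. access I: HIT. Cache (LRU->MRU): [X I]
  6. access B: MISS, evict X. Cache (LRU->MRU): [I B]
  7. access R: MISS, evict I. Cache (LRU->MRU): [B R]
  8. access I: MISS, evict B. Cache (LRU->MRU): [R I]
Total: 3 hits, 5 misses, 3 evictions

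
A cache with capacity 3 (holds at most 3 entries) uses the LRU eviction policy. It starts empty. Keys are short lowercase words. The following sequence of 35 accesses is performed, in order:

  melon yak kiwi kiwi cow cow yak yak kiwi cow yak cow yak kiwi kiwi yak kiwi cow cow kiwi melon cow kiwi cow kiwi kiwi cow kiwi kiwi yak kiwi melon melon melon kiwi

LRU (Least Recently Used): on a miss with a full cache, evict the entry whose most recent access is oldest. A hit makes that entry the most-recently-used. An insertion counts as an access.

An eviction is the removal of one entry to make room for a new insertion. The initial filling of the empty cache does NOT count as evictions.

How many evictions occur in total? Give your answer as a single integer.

LRU simulation (capacity=3):
  1. access melon: MISS. Cache (LRU->MRU): [melon]
  2. access yak: MISS. Cache (LRU->MRU): [melon yak]
  3. access kiwi: MISS. Cache (LRU->MRU): [melon yak kiwi]
  4. access kiwi: HIT. Cache (LRU->MRU): [melon yak kiwi]
  5. access cow: MISS, evict melon. Cache (LRU->MRU): [yak kiwi cow]
  6. access cow: HIT. Cache (LRU->MRU): [yak kiwi cow]
  7. access yak: HIT. Cache (LRU->MRU): [kiwi cow yak]
  8. access yak: HIT. Cache (LRU->MRU): [kiwi cow yak]
  9. access kiwi: HIT. Cache (LRU->MRU): [cow yak kiwi]
  10. access cow: HIT. Cache (LRU->MRU): [yak kiwi cow]
  11. access yak: HIT. Cache (LRU->MRU): [kiwi cow yak]
  12. access cow: HIT. Cache (LRU->MRU): [kiwi yak cow]
  13. access yak: HIT. Cache (LRU->MRU): [kiwi cow yak]
  14. access kiwi: HIT. Cache (LRU->MRU): [cow yak kiwi]
  15. access kiwi: HIT. Cache (LRU->MRU): [cow yak kiwi]
  16. access yak: HIT. Cache (LRU->MRU): [cow kiwi yak]
  17. access kiwi: HIT. Cache (LRU->MRU): [cow yak kiwi]
  18. access cow: HIT. Cache (LRU->MRU): [yak kiwi cow]
  19. access cow: HIT. Cache (LRU->MRU): [yak kiwi cow]
  20. access kiwi: HIT. Cache (LRU->MRU): [yak cow kiwi]
  21. access melon: MISS, evict yak. Cache (LRU->MRU): [cow kiwi melon]
  22. access cow: HIT. Cache (LRU->MRU): [kiwi melon cow]
  23. access kiwi: HIT. Cache (LRU->MRU): [melon cow kiwi]
  24. access cow: HIT. Cache (LRU->MRU): [melon kiwi cow]
  25. access kiwi: HIT. Cache (LRU->MRU): [melon cow kiwi]
  26. access kiwi: HIT. Cache (LRU->MRU): [melon cow kiwi]
  27. access cow: HIT. Cache (LRU->MRU): [melon kiwi cow]
  28. access kiwi: HIT. Cache (LRU->MRU): [melon cow kiwi]
  29. access kiwi: HIT. Cache (LRU->MRU): [melon cow kiwi]
  30. access yak: MISS, evict melon. Cache (LRU->MRU): [cow kiwi yak]
  31. access kiwi: HIT. Cache (LRU->MRU): [cow yak kiwi]
  32. access melon: MISS, evict cow. Cache (LRU->MRU): [yak kiwi melon]
  33. access melon: HIT. Cache (LRU->MRU): [yak kiwi melon]
  34. access melon: HIT. Cache (LRU->MRU): [yak kiwi melon]
  35. access kiwi: HIT. Cache (LRU->MRU): [yak melon kiwi]
Total: 28 hits, 7 misses, 4 evictions

Answer: 4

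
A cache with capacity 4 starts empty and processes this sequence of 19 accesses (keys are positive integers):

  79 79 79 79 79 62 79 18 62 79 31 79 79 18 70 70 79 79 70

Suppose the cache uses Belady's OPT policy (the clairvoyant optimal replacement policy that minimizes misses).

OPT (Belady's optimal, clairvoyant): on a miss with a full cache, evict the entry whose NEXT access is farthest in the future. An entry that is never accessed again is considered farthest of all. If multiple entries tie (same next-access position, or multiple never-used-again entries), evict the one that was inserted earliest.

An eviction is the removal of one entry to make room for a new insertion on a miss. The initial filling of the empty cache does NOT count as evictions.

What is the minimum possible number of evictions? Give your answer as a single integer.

OPT (Belady) simulation (capacity=4):
  1. access 79: MISS. Cache: [79]
  2. access 79: HIT. Next use of 79: step 3. Cache: [79]
  3. access 79: HIT. Next use of 79: step 4. Cache: [79]
  4. access 79: HIT. Next use of 79: step 5. Cache: [79]
  5. access 79: HIT. Next use of 79: step 7. Cache: [79]
  6. access 62: MISS. Cache: [79 62]
  7. access 79: HIT. Next use of 79: step 10. Cache: [79 62]
  8. access 18: MISS. Cache: [79 62 18]
  9. access 62: HIT. Next use of 62: never. Cache: [79 62 18]
  10. access 79: HIT. Next use of 79: step 12. Cache: [79 62 18]
  11. access 31: MISS. Cache: [79 62 18 31]
  12. access 79: HIT. Next use of 79: step 13. Cache: [79 62 18 31]
  13. access 79: HIT. Next use of 79: step 17. Cache: [79 62 18 31]
  14. access 18: HIT. Next use of 18: never. Cache: [79 62 18 31]
  15. access 70: MISS, evict 62 (next use: never). Cache: [79 18 31 70]
  16. access 70: HIT. Next use of 70: step 19. Cache: [79 18 31 70]
  17. access 79: HIT. Next use of 79: step 18. Cache: [79 18 31 70]
  18. access 79: HIT. Next use of 79: never. Cache: [79 18 31 70]
  19. access 70: HIT. Next use of 70: never. Cache: [79 18 31 70]
Total: 14 hits, 5 misses, 1 evictions

Answer: 1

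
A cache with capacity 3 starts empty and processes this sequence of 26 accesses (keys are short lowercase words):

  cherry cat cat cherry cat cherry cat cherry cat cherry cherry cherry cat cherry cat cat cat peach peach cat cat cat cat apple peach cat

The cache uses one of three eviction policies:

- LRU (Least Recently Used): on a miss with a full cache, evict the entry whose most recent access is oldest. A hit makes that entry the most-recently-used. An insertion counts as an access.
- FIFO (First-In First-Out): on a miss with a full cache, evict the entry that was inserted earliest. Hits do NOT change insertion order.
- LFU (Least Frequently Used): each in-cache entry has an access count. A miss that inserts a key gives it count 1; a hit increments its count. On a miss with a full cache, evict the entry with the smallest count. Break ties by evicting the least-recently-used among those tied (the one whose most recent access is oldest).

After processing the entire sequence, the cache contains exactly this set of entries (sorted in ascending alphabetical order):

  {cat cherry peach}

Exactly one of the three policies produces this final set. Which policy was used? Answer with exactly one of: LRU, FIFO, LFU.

Answer: LFU

Derivation:
Simulating under each policy and comparing final sets:
  LRU: final set = {apple cat peach} -> differs
  FIFO: final set = {apple cat peach} -> differs
  LFU: final set = {cat cherry peach} -> MATCHES target
Only LFU produces the target set.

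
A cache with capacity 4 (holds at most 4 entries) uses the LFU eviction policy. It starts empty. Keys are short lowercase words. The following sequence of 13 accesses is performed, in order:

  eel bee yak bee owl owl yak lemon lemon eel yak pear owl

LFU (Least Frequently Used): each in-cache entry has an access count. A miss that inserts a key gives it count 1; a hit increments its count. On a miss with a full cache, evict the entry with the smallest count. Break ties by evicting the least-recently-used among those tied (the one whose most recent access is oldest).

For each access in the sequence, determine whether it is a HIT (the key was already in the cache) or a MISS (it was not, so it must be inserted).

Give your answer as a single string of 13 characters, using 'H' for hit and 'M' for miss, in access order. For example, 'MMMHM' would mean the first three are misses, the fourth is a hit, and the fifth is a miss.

LFU simulation (capacity=4):
  1. access eel: MISS. Cache: [eel(c=1)]
  2. access bee: MISS. Cache: [eel(c=1) bee(c=1)]
  3. access yak: MISS. Cache: [eel(c=1) bee(c=1) yak(c=1)]
  4. access bee: HIT, count now 2. Cache: [eel(c=1) yak(c=1) bee(c=2)]
  5. access owl: MISS. Cache: [eel(c=1) yak(c=1) owl(c=1) bee(c=2)]
  6. access owl: HIT, count now 2. Cache: [eel(c=1) yak(c=1) bee(c=2) owl(c=2)]
  7. access yak: HIT, count now 2. Cache: [eel(c=1) bee(c=2) owl(c=2) yak(c=2)]
  8. access lemon: MISS, evict eel(c=1). Cache: [lemon(c=1) bee(c=2) owl(c=2) yak(c=2)]
  9. access lemon: HIT, count now 2. Cache: [bee(c=2) owl(c=2) yak(c=2) lemon(c=2)]
  10. access eel: MISS, evict bee(c=2). Cache: [eel(c=1) owl(c=2) yak(c=2) lemon(c=2)]
  11. access yak: HIT, count now 3. Cache: [eel(c=1) owl(c=2) lemon(c=2) yak(c=3)]
  12. access pear: MISS, evict eel(c=1). Cache: [pear(c=1) owl(c=2) lemon(c=2) yak(c=3)]
  13. access owl: HIT, count now 3. Cache: [pear(c=1) lemon(c=2) yak(c=3) owl(c=3)]
Total: 6 hits, 7 misses, 3 evictions

Answer: MMMHMHHMHMHMH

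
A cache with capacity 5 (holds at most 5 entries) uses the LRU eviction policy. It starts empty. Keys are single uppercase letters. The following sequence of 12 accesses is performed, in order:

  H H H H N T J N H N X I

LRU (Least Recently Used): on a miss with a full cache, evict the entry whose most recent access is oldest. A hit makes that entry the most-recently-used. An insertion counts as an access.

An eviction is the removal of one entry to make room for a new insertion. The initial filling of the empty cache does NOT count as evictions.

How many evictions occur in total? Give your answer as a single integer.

LRU simulation (capacity=5):
  1. access H: MISS. Cache (LRU->MRU): [H]
  2. access H: HIT. Cache (LRU->MRU): [H]
  3. access H: HIT. Cache (LRU->MRU): [H]
  4. access H: HIT. Cache (LRU->MRU): [H]
  5. access N: MISS. Cache (LRU->MRU): [H N]
  6. access T: MISS. Cache (LRU->MRU): [H N T]
  7. access J: MISS. Cache (LRU->MRU): [H N T J]
  8. access N: HIT. Cache (LRU->MRU): [H T J N]
  9. access H: HIT. Cache (LRU->MRU): [T J N H]
  10. access N: HIT. Cache (LRU->MRU): [T J H N]
  11. access X: MISS. Cache (LRU->MRU): [T J H N X]
  12. access I: MISS, evict T. Cache (LRU->MRU): [J H N X I]
Total: 6 hits, 6 misses, 1 evictions

Answer: 1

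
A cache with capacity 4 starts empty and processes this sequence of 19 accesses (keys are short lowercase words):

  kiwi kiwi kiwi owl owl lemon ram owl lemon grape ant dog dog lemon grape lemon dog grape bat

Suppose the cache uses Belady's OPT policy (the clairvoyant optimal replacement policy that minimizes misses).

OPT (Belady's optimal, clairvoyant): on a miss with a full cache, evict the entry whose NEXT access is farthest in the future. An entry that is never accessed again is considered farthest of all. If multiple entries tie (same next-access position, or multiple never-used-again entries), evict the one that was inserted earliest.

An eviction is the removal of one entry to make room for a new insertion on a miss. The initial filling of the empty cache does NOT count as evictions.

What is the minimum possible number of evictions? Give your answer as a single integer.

OPT (Belady) simulation (capacity=4):
  1. access kiwi: MISS. Cache: [kiwi]
  2. access kiwi: HIT. Next use of kiwi: step 3. Cache: [kiwi]
  3. access kiwi: HIT. Next use of kiwi: never. Cache: [kiwi]
  4. access owl: MISS. Cache: [kiwi owl]
  5. access owl: HIT. Next use of owl: step 8. Cache: [kiwi owl]
  6. access lemon: MISS. Cache: [kiwi owl lemon]
  7. access ram: MISS. Cache: [kiwi owl lemon ram]
  8. access owl: HIT. Next use of owl: never. Cache: [kiwi owl lemon ram]
  9. access lemon: HIT. Next use of lemon: step 14. Cache: [kiwi owl lemon ram]
  10. access grape: MISS, evict kiwi (next use: never). Cache: [owl lemon ram grape]
  11. access ant: MISS, evict owl (next use: never). Cache: [lemon ram grape ant]
  12. access dog: MISS, evict ram (next use: never). Cache: [lemon grape ant dog]
  13. access dog: HIT. Next use of dog: step 17. Cache: [lemon grape ant dog]
  14. access lemon: HIT. Next use of lemon: step 16. Cache: [lemon grape ant dog]
  15. access grape: HIT. Next use of grape: step 18. Cache: [lemon grape ant dog]
  16. access lemon: HIT. Next use of lemon: never. Cache: [lemon grape ant dog]
  17. access dog: HIT. Next use of dog: never. Cache: [lemon grape ant dog]
  18. access grape: HIT. Next use of grape: never. Cache: [lemon grape ant dog]
  19. access bat: MISS, evict lemon (next use: never). Cache: [grape ant dog bat]
Total: 11 hits, 8 misses, 4 evictions

Answer: 4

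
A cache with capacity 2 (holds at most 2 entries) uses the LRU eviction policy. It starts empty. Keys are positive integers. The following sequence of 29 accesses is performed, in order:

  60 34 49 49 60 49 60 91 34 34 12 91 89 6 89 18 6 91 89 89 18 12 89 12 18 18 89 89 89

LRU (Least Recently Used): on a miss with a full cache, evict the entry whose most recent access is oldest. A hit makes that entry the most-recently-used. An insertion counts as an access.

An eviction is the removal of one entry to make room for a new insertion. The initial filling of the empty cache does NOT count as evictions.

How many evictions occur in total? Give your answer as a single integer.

Answer: 17

Derivation:
LRU simulation (capacity=2):
  1. access 60: MISS. Cache (LRU->MRU): [60]
  2. access 34: MISS. Cache (LRU->MRU): [60 34]
  3. access 49: MISS, evict 60. Cache (LRU->MRU): [34 49]
  4. access 49: HIT. Cache (LRU->MRU): [34 49]
  5. access 60: MISS, evict 34. Cache (LRU->MRU): [49 60]
  6. access 49: HIT. Cache (LRU->MRU): [60 49]
  7. access 60: HIT. Cache (LRU->MRU): [49 60]
  8. access 91: MISS, evict 49. Cache (LRU->MRU): [60 91]
  9. access 34: MISS, evict 60. Cache (LRU->MRU): [91 34]
  10. access 34: HIT. Cache (LRU->MRU): [91 34]
  11. access 12: MISS, evict 91. Cache (LRU->MRU): [34 12]
  12. access 91: MISS, evict 34. Cache (LRU->MRU): [12 91]
  13. access 89: MISS, evict 12. Cache (LRU->MRU): [91 89]
  14. access 6: MISS, evict 91. Cache (LRU->MRU): [89 6]
  15. access 89: HIT. Cache (LRU->MRU): [6 89]
  16. access 18: MISS, evict 6. Cache (LRU->MRU): [89 18]
  17. access 6: MISS, evict 89. Cache (LRU->MRU): [18 6]
  18. access 91: MISS, evict 18. Cache (LRU->MRU): [6 91]
  19. access 89: MISS, evict 6. Cache (LRU->MRU): [91 89]
  20. access 89: HIT. Cache (LRU->MRU): [91 89]
  21. access 18: MISS, evict 91. Cache (LRU->MRU): [89 18]
  22. access 12: MISS, evict 89. Cache (LRU->MRU): [18 12]
  23. access 89: MISS, evict 18. Cache (LRU->MRU): [12 89]
  24. access 12: HIT. Cache (LRU->MRU): [89 12]
  25. access 18: MISS, evict 89. Cache (LRU->MRU): [12 18]
  26. access 18: HIT. Cache (LRU->MRU): [12 18]
  27. access 89: MISS, evict 12. Cache (LRU->MRU): [18 89]
  28. access 89: HIT. Cache (LRU->MRU): [18 89]
  29. access 89: HIT. Cache (LRU->MRU): [18 89]
Total: 10 hits, 19 misses, 17 evictions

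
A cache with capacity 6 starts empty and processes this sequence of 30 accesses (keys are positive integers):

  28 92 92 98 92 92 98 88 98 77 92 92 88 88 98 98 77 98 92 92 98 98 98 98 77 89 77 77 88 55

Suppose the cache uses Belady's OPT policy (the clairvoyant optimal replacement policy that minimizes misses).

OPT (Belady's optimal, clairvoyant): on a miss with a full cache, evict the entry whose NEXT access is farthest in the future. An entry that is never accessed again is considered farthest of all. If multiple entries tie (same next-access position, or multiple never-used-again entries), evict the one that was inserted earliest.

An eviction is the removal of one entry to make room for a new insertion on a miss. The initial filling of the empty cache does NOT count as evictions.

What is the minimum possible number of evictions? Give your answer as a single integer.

Answer: 1

Derivation:
OPT (Belady) simulation (capacity=6):
  1. access 28: MISS. Cache: [28]
  2. access 92: MISS. Cache: [28 92]
  3. access 92: HIT. Next use of 92: step 5. Cache: [28 92]
  4. access 98: MISS. Cache: [28 92 98]
  5. access 92: HIT. Next use of 92: step 6. Cache: [28 92 98]
  6. access 92: HIT. Next use of 92: step 11. Cache: [28 92 98]
  7. access 98: HIT. Next use of 98: step 9. Cache: [28 92 98]
  8. access 88: MISS. Cache: [28 92 98 88]
  9. access 98: HIT. Next use of 98: step 15. Cache: [28 92 98 88]
  10. access 77: MISS. Cache: [28 92 98 88 77]
  11. access 92: HIT. Next use of 92: step 12. Cache: [28 92 98 88 77]
  12. access 92: HIT. Next use of 92: step 19. Cache: [28 92 98 88 77]
  13. access 88: HIT. Next use of 88: step 14. Cache: [28 92 98 88 77]
  14. access 88: HIT. Next use of 88: step 29. Cache: [28 92 98 88 77]
  15. access 98: HIT. Next use of 98: step 16. Cache: [28 92 98 88 77]
  16. access 98: HIT. Next use of 98: step 18. Cache: [28 92 98 88 77]
  17. access 77: HIT. Next use of 77: step 25. Cache: [28 92 98 88 77]
  18. access 98: HIT. Next use of 98: step 21. Cache: [28 92 98 88 77]
  19. access 92: HIT. Next use of 92: step 20. Cache: [28 92 98 88 77]
  20. access 92: HIT. Next use of 92: never. Cache: [28 92 98 88 77]
  21. access 98: HIT. Next use of 98: step 22. Cache: [28 92 98 88 77]
  22. access 98: HIT. Next use of 98: step 23. Cache: [28 92 98 88 77]
  23. access 98: HIT. Next use of 98: step 24. Cache: [28 92 98 88 77]
  24. access 98: HIT. Next use of 98: never. Cache: [28 92 98 88 77]
  25. access 77: HIT. Next use of 77: step 27. Cache: [28 92 98 88 77]
  26. access 89: MISS. Cache: [28 92 98 88 77 89]
  27. access 77: HIT. Next use of 77: step 28. Cache: [28 92 98 88 77 89]
  28. access 77: HIT. Next use of 77: never. Cache: [28 92 98 88 77 89]
  29. access 88: HIT. Next use of 88: never. Cache: [28 92 98 88 77 89]
  30. access 55: MISS, evict 28 (next use: never). Cache: [92 98 88 77 89 55]
Total: 23 hits, 7 misses, 1 evictions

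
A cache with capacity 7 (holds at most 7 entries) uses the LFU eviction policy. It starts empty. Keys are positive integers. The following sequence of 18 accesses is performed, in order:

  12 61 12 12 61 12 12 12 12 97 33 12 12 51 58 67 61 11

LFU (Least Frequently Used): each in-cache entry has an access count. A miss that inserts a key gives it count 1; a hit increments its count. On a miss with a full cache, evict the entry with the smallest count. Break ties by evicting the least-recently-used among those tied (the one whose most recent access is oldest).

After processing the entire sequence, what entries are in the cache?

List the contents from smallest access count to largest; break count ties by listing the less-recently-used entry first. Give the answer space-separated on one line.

Answer: 33 51 58 67 11 61 12

Derivation:
LFU simulation (capacity=7):
  1. access 12: MISS. Cache: [12(c=1)]
  2. access 61: MISS. Cache: [12(c=1) 61(c=1)]
  3. access 12: HIT, count now 2. Cache: [61(c=1) 12(c=2)]
  4. access 12: HIT, count now 3. Cache: [61(c=1) 12(c=3)]
  5. access 61: HIT, count now 2. Cache: [61(c=2) 12(c=3)]
  6. access 12: HIT, count now 4. Cache: [61(c=2) 12(c=4)]
  7. access 12: HIT, count now 5. Cache: [61(c=2) 12(c=5)]
  8. access 12: HIT, count now 6. Cache: [61(c=2) 12(c=6)]
  9. access 12: HIT, count now 7. Cache: [61(c=2) 12(c=7)]
  10. access 97: MISS. Cache: [97(c=1) 61(c=2) 12(c=7)]
  11. access 33: MISS. Cache: [97(c=1) 33(c=1) 61(c=2) 12(c=7)]
  12. access 12: HIT, count now 8. Cache: [97(c=1) 33(c=1) 61(c=2) 12(c=8)]
  13. access 12: HIT, count now 9. Cache: [97(c=1) 33(c=1) 61(c=2) 12(c=9)]
  14. access 51: MISS. Cache: [97(c=1) 33(c=1) 51(c=1) 61(c=2) 12(c=9)]
  15. access 58: MISS. Cache: [97(c=1) 33(c=1) 51(c=1) 58(c=1) 61(c=2) 12(c=9)]
  16. access 67: MISS. Cache: [97(c=1) 33(c=1) 51(c=1) 58(c=1) 67(c=1) 61(c=2) 12(c=9)]
  17. access 61: HIT, count now 3. Cache: [97(c=1) 33(c=1) 51(c=1) 58(c=1) 67(c=1) 61(c=3) 12(c=9)]
  18. access 11: MISS, evict 97(c=1). Cache: [33(c=1) 51(c=1) 58(c=1) 67(c=1) 11(c=1) 61(c=3) 12(c=9)]
Total: 10 hits, 8 misses, 1 evictions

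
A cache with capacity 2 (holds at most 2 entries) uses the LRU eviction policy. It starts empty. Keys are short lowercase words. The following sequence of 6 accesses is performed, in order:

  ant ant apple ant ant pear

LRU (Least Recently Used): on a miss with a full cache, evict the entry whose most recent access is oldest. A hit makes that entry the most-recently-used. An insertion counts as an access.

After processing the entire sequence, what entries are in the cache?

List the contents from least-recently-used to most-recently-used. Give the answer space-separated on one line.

LRU simulation (capacity=2):
  1. access ant: MISS. Cache (LRU->MRU): [ant]
  2. access ant: HIT. Cache (LRU->MRU): [ant]
  3. access apple: MISS. Cache (LRU->MRU): [ant apple]
  4. access ant: HIT. Cache (LRU->MRU): [apple ant]
  5. access ant: HIT. Cache (LRU->MRU): [apple ant]
  6. access pear: MISS, evict apple. Cache (LRU->MRU): [ant pear]
Total: 3 hits, 3 misses, 1 evictions

Answer: ant pear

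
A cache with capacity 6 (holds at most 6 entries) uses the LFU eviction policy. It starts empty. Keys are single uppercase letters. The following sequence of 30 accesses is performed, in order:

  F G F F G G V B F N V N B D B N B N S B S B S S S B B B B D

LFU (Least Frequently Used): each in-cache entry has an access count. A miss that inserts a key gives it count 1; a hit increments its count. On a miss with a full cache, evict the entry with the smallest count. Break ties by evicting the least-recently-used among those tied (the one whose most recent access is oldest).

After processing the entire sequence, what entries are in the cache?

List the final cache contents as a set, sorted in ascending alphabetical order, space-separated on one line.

Answer: B D F G N S

Derivation:
LFU simulation (capacity=6):
  1. access F: MISS. Cache: [F(c=1)]
  2. access G: MISS. Cache: [F(c=1) G(c=1)]
  3. access F: HIT, count now 2. Cache: [G(c=1) F(c=2)]
  4. access F: HIT, count now 3. Cache: [G(c=1) F(c=3)]
  5. access G: HIT, count now 2. Cache: [G(c=2) F(c=3)]
  6. access G: HIT, count now 3. Cache: [F(c=3) G(c=3)]
  7. access V: MISS. Cache: [V(c=1) F(c=3) G(c=3)]
  8. access B: MISS. Cache: [V(c=1) B(c=1) F(c=3) G(c=3)]
  9. access F: HIT, count now 4. Cache: [V(c=1) B(c=1) G(c=3) F(c=4)]
  10. access N: MISS. Cache: [V(c=1) B(c=1) N(c=1) G(c=3) F(c=4)]
  11. access V: HIT, count now 2. Cache: [B(c=1) N(c=1) V(c=2) G(c=3) F(c=4)]
  12. access N: HIT, count now 2. Cache: [B(c=1) V(c=2) N(c=2) G(c=3) F(c=4)]
  13. access B: HIT, count now 2. Cache: [V(c=2) N(c=2) B(c=2) G(c=3) F(c=4)]
  14. access D: MISS. Cache: [D(c=1) V(c=2) N(c=2) B(c=2) G(c=3) F(c=4)]
  15. access B: HIT, count now 3. Cache: [D(c=1) V(c=2) N(c=2) G(c=3) B(c=3) F(c=4)]
  16. access N: HIT, count now 3. Cache: [D(c=1) V(c=2) G(c=3) B(c=3) N(c=3) F(c=4)]
  17. access B: HIT, count now 4. Cache: [D(c=1) V(c=2) G(c=3) N(c=3) F(c=4) B(c=4)]
  18. access N: HIT, count now 4. Cache: [D(c=1) V(c=2) G(c=3) F(c=4) B(c=4) N(c=4)]
  19. access S: MISS, evict D(c=1). Cache: [S(c=1) V(c=2) G(c=3) F(c=4) B(c=4) N(c=4)]
  20. access B: HIT, count now 5. Cache: [S(c=1) V(c=2) G(c=3) F(c=4) N(c=4) B(c=5)]
  21. access S: HIT, count now 2. Cache: [V(c=2) S(c=2) G(c=3) F(c=4) N(c=4) B(c=5)]
  22. access B: HIT, count now 6. Cache: [V(c=2) S(c=2) G(c=3) F(c=4) N(c=4) B(c=6)]
  23. access S: HIT, count now 3. Cache: [V(c=2) G(c=3) S(c=3) F(c=4) N(c=4) B(c=6)]
  24. access S: HIT, count now 4. Cache: [V(c=2) G(c=3) F(c=4) N(c=4) S(c=4) B(c=6)]
  25. access S: HIT, count now 5. Cache: [V(c=2) G(c=3) F(c=4) N(c=4) S(c=5) B(c=6)]
  26. access B: HIT, count now 7. Cache: [V(c=2) G(c=3) F(c=4) N(c=4) S(c=5) B(c=7)]
  27. access B: HIT, count now 8. Cache: [V(c=2) G(c=3) F(c=4) N(c=4) S(c=5) B(c=8)]
  28. access B: HIT, count now 9. Cache: [V(c=2) G(c=3) F(c=4) N(c=4) S(c=5) B(c=9)]
  29. access B: HIT, count now 10. Cache: [V(c=2) G(c=3) F(c=4) N(c=4) S(c=5) B(c=10)]
  30. access D: MISS, evict V(c=2). Cache: [D(c=1) G(c=3) F(c=4) N(c=4) S(c=5) B(c=10)]
Total: 22 hits, 8 misses, 2 evictions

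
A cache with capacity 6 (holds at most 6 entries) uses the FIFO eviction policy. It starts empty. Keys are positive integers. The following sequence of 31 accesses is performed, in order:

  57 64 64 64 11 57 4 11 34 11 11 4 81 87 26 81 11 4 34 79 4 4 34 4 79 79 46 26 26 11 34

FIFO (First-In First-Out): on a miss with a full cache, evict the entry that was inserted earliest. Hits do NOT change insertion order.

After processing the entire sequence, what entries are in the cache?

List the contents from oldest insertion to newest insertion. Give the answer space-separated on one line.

FIFO simulation (capacity=6):
  1. access 57: MISS. Cache (old->new): [57]
  2. access 64: MISS. Cache (old->new): [57 64]
  3. access 64: HIT. Cache (old->new): [57 64]
  4. access 64: HIT. Cache (old->new): [57 64]
  5. access 11: MISS. Cache (old->new): [57 64 11]
  6. access 57: HIT. Cache (old->new): [57 64 11]
  7. access 4: MISS. Cache (old->new): [57 64 11 4]
  8. access 11: HIT. Cache (old->new): [57 64 11 4]
  9. access 34: MISS. Cache (old->new): [57 64 11 4 34]
  10. access 11: HIT. Cache (old->new): [57 64 11 4 34]
  11. access 11: HIT. Cache (old->new): [57 64 11 4 34]
  12. access 4: HIT. Cache (old->new): [57 64 11 4 34]
  13. access 81: MISS. Cache (old->new): [57 64 11 4 34 81]
  14. access 87: MISS, evict 57. Cache (old->new): [64 11 4 34 81 87]
  15. access 26: MISS, evict 64. Cache (old->new): [11 4 34 81 87 26]
  16. access 81: HIT. Cache (old->new): [11 4 34 81 87 26]
  17. access 11: HIT. Cache (old->new): [11 4 34 81 87 26]
  18. access 4: HIT. Cache (old->new): [11 4 34 81 87 26]
  19. access 34: HIT. Cache (old->new): [11 4 34 81 87 26]
  20. access 79: MISS, evict 11. Cache (old->new): [4 34 81 87 26 79]
  21. access 4: HIT. Cache (old->new): [4 34 81 87 26 79]
  22. access 4: HIT. Cache (old->new): [4 34 81 87 26 79]
  23. access 34: HIT. Cache (old->new): [4 34 81 87 26 79]
  24. access 4: HIT. Cache (old->new): [4 34 81 87 26 79]
  25. access 79: HIT. Cache (old->new): [4 34 81 87 26 79]
  26. access 79: HIT. Cache (old->new): [4 34 81 87 26 79]
  27. access 46: MISS, evict 4. Cache (old->new): [34 81 87 26 79 46]
  28. access 26: HIT. Cache (old->new): [34 81 87 26 79 46]
  29. access 26: HIT. Cache (old->new): [34 81 87 26 79 46]
  30. access 11: MISS, evict 34. Cache (old->new): [81 87 26 79 46 11]
  31. access 34: MISS, evict 81. Cache (old->new): [87 26 79 46 11 34]
Total: 19 hits, 12 misses, 6 evictions

Answer: 87 26 79 46 11 34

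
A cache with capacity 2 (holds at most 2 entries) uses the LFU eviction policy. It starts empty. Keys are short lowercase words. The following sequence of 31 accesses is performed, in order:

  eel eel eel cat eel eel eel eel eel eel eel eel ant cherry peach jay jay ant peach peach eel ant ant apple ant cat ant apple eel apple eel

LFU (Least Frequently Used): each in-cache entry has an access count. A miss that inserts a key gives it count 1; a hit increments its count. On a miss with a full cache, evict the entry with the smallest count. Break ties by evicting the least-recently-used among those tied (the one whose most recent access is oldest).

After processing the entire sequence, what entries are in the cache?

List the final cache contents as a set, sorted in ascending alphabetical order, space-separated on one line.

LFU simulation (capacity=2):
  1. access eel: MISS. Cache: [eel(c=1)]
  2. access eel: HIT, count now 2. Cache: [eel(c=2)]
  3. access eel: HIT, count now 3. Cache: [eel(c=3)]
  4. access cat: MISS. Cache: [cat(c=1) eel(c=3)]
  5. access eel: HIT, count now 4. Cache: [cat(c=1) eel(c=4)]
  6. access eel: HIT, count now 5. Cache: [cat(c=1) eel(c=5)]
  7. access eel: HIT, count now 6. Cache: [cat(c=1) eel(c=6)]
  8. access eel: HIT, count now 7. Cache: [cat(c=1) eel(c=7)]
  9. access eel: HIT, count now 8. Cache: [cat(c=1) eel(c=8)]
  10. access eel: HIT, count now 9. Cache: [cat(c=1) eel(c=9)]
  11. access eel: HIT, count now 10. Cache: [cat(c=1) eel(c=10)]
  12. access eel: HIT, count now 11. Cache: [cat(c=1) eel(c=11)]
  13. access ant: MISS, evict cat(c=1). Cache: [ant(c=1) eel(c=11)]
  14. access cherry: MISS, evict ant(c=1). Cache: [cherry(c=1) eel(c=11)]
  15. access peach: MISS, evict cherry(c=1). Cache: [peach(c=1) eel(c=11)]
  16. access jay: MISS, evict peach(c=1). Cache: [jay(c=1) eel(c=11)]
  17. access jay: HIT, count now 2. Cache: [jay(c=2) eel(c=11)]
  18. access ant: MISS, evict jay(c=2). Cache: [ant(c=1) eel(c=11)]
  19. access peach: MISS, evict ant(c=1). Cache: [peach(c=1) eel(c=11)]
  20. access peach: HIT, count now 2. Cache: [peach(c=2) eel(c=11)]
  21. access eel: HIT, count now 12. Cache: [peach(c=2) eel(c=12)]
  22. access ant: MISS, evict peach(c=2). Cache: [ant(c=1) eel(c=12)]
  23. access ant: HIT, count now 2. Cache: [ant(c=2) eel(c=12)]
  24. access apple: MISS, evict ant(c=2). Cache: [apple(c=1) eel(c=12)]
  25. access ant: MISS, evict apple(c=1). Cache: [ant(c=1) eel(c=12)]
  26. access cat: MISS, evict ant(c=1). Cache: [cat(c=1) eel(c=12)]
  27. access ant: MISS, evict cat(c=1). Cache: [ant(c=1) eel(c=12)]
  28. access apple: MISS, evict ant(c=1). Cache: [apple(c=1) eel(c=12)]
  29. access eel: HIT, count now 13. Cache: [apple(c=1) eel(c=13)]
  30. access apple: HIT, count now 2. Cache: [apple(c=2) eel(c=13)]
  31. access eel: HIT, count now 14. Cache: [apple(c=2) eel(c=14)]
Total: 17 hits, 14 misses, 12 evictions

Answer: apple eel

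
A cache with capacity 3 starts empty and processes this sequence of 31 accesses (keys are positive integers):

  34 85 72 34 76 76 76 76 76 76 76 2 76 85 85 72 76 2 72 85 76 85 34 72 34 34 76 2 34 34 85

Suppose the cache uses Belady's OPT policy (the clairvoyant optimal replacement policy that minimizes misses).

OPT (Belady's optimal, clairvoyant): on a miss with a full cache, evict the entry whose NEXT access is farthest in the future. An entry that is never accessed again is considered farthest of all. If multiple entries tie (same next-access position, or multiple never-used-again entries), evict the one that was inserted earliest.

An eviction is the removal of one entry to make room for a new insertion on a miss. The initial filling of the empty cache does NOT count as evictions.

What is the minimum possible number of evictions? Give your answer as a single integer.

Answer: 7

Derivation:
OPT (Belady) simulation (capacity=3):
  1. access 34: MISS. Cache: [34]
  2. access 85: MISS. Cache: [34 85]
  3. access 72: MISS. Cache: [34 85 72]
  4. access 34: HIT. Next use of 34: step 23. Cache: [34 85 72]
  5. access 76: MISS, evict 34 (next use: step 23). Cache: [85 72 76]
  6. access 76: HIT. Next use of 76: step 7. Cache: [85 72 76]
  7. access 76: HIT. Next use of 76: step 8. Cache: [85 72 76]
  8. access 76: HIT. Next use of 76: step 9. Cache: [85 72 76]
  9. access 76: HIT. Next use of 76: step 10. Cache: [85 72 76]
  10. access 76: HIT. Next use of 76: step 11. Cache: [85 72 76]
  11. access 76: HIT. Next use of 76: step 13. Cache: [85 72 76]
  12. access 2: MISS, evict 72 (next use: step 16). Cache: [85 76 2]
  13. access 76: HIT. Next use of 76: step 17. Cache: [85 76 2]
  14. access 85: HIT. Next use of 85: step 15. Cache: [85 76 2]
  15. access 85: HIT. Next use of 85: step 20. Cache: [85 76 2]
  16. access 72: MISS, evict 85 (next use: step 20). Cache: [76 2 72]
  17. access 76: HIT. Next use of 76: step 21. Cache: [76 2 72]
  18. access 2: HIT. Next use of 2: step 28. Cache: [76 2 72]
  19. access 72: HIT. Next use of 72: step 24. Cache: [76 2 72]
  20. access 85: MISS, evict 2 (next use: step 28). Cache: [76 72 85]
  21. access 76: HIT. Next use of 76: step 27. Cache: [76 72 85]
  22. access 85: HIT. Next use of 85: step 31. Cache: [76 72 85]
  23. access 34: MISS, evict 85 (next use: step 31). Cache: [76 72 34]
  24. access 72: HIT. Next use of 72: never. Cache: [76 72 34]
  25. access 34: HIT. Next use of 34: step 26. Cache: [76 72 34]
  26. access 34: HIT. Next use of 34: step 29. Cache: [76 72 34]
  27. access 76: HIT. Next use of 76: never. Cache: [76 72 34]
  28. access 2: MISS, evict 76 (next use: never). Cache: [72 34 2]
  29. access 34: HIT. Next use of 34: step 30. Cache: [72 34 2]
  30. access 34: HIT. Next use of 34: never. Cache: [72 34 2]
  31. access 85: MISS, evict 72 (next use: never). Cache: [34 2 85]
Total: 21 hits, 10 misses, 7 evictions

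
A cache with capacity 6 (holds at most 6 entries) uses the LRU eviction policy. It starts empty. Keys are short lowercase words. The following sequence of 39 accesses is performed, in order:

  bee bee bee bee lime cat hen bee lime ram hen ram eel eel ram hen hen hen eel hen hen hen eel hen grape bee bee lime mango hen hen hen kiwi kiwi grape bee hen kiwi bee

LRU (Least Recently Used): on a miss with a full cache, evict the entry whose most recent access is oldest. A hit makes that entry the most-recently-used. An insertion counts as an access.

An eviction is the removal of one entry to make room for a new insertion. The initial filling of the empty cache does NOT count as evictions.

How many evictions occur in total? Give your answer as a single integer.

Answer: 3

Derivation:
LRU simulation (capacity=6):
  1. access bee: MISS. Cache (LRU->MRU): [bee]
  2. access bee: HIT. Cache (LRU->MRU): [bee]
  3. access bee: HIT. Cache (LRU->MRU): [bee]
  4. access bee: HIT. Cache (LRU->MRU): [bee]
  5. access lime: MISS. Cache (LRU->MRU): [bee lime]
  6. access cat: MISS. Cache (LRU->MRU): [bee lime cat]
  7. access hen: MISS. Cache (LRU->MRU): [bee lime cat hen]
  8. access bee: HIT. Cache (LRU->MRU): [lime cat hen bee]
  9. access lime: HIT. Cache (LRU->MRU): [cat hen bee lime]
  10. access ram: MISS. Cache (LRU->MRU): [cat hen bee lime ram]
  11. access hen: HIT. Cache (LRU->MRU): [cat bee lime ram hen]
  12. access ram: HIT. Cache (LRU->MRU): [cat bee lime hen ram]
  13. access eel: MISS. Cache (LRU->MRU): [cat bee lime hen ram eel]
  14. access eel: HIT. Cache (LRU->MRU): [cat bee lime hen ram eel]
  15. access ram: HIT. Cache (LRU->MRU): [cat bee lime hen eel ram]
  16. access hen: HIT. Cache (LRU->MRU): [cat bee lime eel ram hen]
  17. access hen: HIT. Cache (LRU->MRU): [cat bee lime eel ram hen]
  18. access hen: HIT. Cache (LRU->MRU): [cat bee lime eel ram hen]
  19. access eel: HIT. Cache (LRU->MRU): [cat bee lime ram hen eel]
  20. access hen: HIT. Cache (LRU->MRU): [cat bee lime ram eel hen]
  21. access hen: HIT. Cache (LRU->MRU): [cat bee lime ram eel hen]
  22. access hen: HIT. Cache (LRU->MRU): [cat bee lime ram eel hen]
  23. access eel: HIT. Cache (LRU->MRU): [cat bee lime ram hen eel]
  24. access hen: HIT. Cache (LRU->MRU): [cat bee lime ram eel hen]
  25. access grape: MISS, evict cat. Cache (LRU->MRU): [bee lime ram eel hen grape]
  26. access bee: HIT. Cache (LRU->MRU): [lime ram eel hen grape bee]
  27. access bee: HIT. Cache (LRU->MRU): [lime ram eel hen grape bee]
  28. access lime: HIT. Cache (LRU->MRU): [ram eel hen grape bee lime]
  29. access mango: MISS, evict ram. Cache (LRU->MRU): [eel hen grape bee lime mango]
  30. access hen: HIT. Cache (LRU->MRU): [eel grape bee lime mango hen]
  31. access hen: HIT. Cache (LRU->MRU): [eel grape bee lime mango hen]
  32. access hen: HIT. Cache (LRU->MRU): [eel grape bee lime mango hen]
  33. access kiwi: MISS, evict eel. Cache (LRU->MRU): [grape bee lime mango hen kiwi]
  34. access kiwi: HIT. Cache (LRU->MRU): [grape bee lime mango hen kiwi]
  35. access grape: HIT. Cache (LRU->MRU): [bee lime mango hen kiwi grape]
  36. access bee: HIT. Cache (LRU->MRU): [lime mango hen kiwi grape bee]
  37. access hen: HIT. Cache (LRU->MRU): [lime mango kiwi grape bee hen]
  38. access kiwi: HIT. Cache (LRU->MRU): [lime mango grape bee hen kiwi]
  39. access bee: HIT. Cache (LRU->MRU): [lime mango grape hen kiwi bee]
Total: 30 hits, 9 misses, 3 evictions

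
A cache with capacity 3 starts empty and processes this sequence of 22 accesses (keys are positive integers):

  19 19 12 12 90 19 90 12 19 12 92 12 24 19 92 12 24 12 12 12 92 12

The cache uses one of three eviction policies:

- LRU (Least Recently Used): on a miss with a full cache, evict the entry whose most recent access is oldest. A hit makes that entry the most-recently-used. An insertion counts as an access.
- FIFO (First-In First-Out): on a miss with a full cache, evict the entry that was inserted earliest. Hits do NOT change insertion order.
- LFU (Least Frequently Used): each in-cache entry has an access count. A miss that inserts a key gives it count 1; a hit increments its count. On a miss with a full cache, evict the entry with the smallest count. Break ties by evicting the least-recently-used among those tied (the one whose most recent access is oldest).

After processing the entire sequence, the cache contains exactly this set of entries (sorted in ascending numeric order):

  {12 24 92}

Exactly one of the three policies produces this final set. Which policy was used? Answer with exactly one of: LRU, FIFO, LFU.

Answer: LRU

Derivation:
Simulating under each policy and comparing final sets:
  LRU: final set = {12 24 92} -> MATCHES target
  FIFO: final set = {12 19 92} -> differs
  LFU: final set = {12 19 92} -> differs
Only LRU produces the target set.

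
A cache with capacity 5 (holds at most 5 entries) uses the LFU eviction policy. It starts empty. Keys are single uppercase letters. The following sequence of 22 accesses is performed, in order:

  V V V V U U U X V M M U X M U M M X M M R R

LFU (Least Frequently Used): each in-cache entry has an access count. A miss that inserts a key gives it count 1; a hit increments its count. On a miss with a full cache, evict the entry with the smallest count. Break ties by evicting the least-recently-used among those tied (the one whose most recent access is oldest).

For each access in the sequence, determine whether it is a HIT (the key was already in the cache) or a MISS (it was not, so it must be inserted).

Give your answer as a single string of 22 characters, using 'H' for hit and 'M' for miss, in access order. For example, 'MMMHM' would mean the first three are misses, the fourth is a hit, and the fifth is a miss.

LFU simulation (capacity=5):
  1. access V: MISS. Cache: [V(c=1)]
  2. access V: HIT, count now 2. Cache: [V(c=2)]
  3. access V: HIT, count now 3. Cache: [V(c=3)]
  4. access V: HIT, count now 4. Cache: [V(c=4)]
  5. access U: MISS. Cache: [U(c=1) V(c=4)]
  6. access U: HIT, count now 2. Cache: [U(c=2) V(c=4)]
  7. access U: HIT, count now 3. Cache: [U(c=3) V(c=4)]
  8. access X: MISS. Cache: [X(c=1) U(c=3) V(c=4)]
  9. access V: HIT, count now 5. Cache: [X(c=1) U(c=3) V(c=5)]
  10. access M: MISS. Cache: [X(c=1) M(c=1) U(c=3) V(c=5)]
  11. access M: HIT, count now 2. Cache: [X(c=1) M(c=2) U(c=3) V(c=5)]
  12. access U: HIT, count now 4. Cache: [X(c=1) M(c=2) U(c=4) V(c=5)]
  13. access X: HIT, count now 2. Cache: [M(c=2) X(c=2) U(c=4) V(c=5)]
  14. access M: HIT, count now 3. Cache: [X(c=2) M(c=3) U(c=4) V(c=5)]
  15. access U: HIT, count now 5. Cache: [X(c=2) M(c=3) V(c=5) U(c=5)]
  16. access M: HIT, count now 4. Cache: [X(c=2) M(c=4) V(c=5) U(c=5)]
  17. access M: HIT, count now 5. Cache: [X(c=2) V(c=5) U(c=5) M(c=5)]
  18. access X: HIT, count now 3. Cache: [X(c=3) V(c=5) U(c=5) M(c=5)]
  19. access M: HIT, count now 6. Cache: [X(c=3) V(c=5) U(c=5) M(c=6)]
  20. access M: HIT, count now 7. Cache: [X(c=3) V(c=5) U(c=5) M(c=7)]
  21. access R: MISS. Cache: [R(c=1) X(c=3) V(c=5) U(c=5) M(c=7)]
  22. access R: HIT, count now 2. Cache: [R(c=2) X(c=3) V(c=5) U(c=5) M(c=7)]
Total: 17 hits, 5 misses, 0 evictions

Answer: MHHHMHHMHMHHHHHHHHHHMH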